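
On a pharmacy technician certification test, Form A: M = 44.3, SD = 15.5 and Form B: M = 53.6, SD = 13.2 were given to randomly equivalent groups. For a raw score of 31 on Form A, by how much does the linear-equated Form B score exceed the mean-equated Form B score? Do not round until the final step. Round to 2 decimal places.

Mean-equated: 31 + (53.6 − 44.3) = 40.30
Linear-equated: (13.2/15.5)(31 − 44.3) + 53.6 = 42.274
Difference = 42.274 − 40.30 = 1.97

1.97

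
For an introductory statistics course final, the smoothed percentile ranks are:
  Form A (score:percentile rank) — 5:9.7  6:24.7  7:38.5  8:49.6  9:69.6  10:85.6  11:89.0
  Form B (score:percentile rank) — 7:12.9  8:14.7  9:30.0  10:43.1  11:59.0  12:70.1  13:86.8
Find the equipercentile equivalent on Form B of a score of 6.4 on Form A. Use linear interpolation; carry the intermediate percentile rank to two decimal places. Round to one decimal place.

9.0

PR of 6.4 on Form A: 24.7 + (6.4 − 6)/(7 − 6) × (38.5 − 24.7) = 30.22
On Form B, PR 30.22 falls between score 9 (PR 30.0) and 10 (PR 43.1).
Interpolate: 9 + (30.22 − 30.0)/(43.1 − 30.0) × (10 − 9) = 9.0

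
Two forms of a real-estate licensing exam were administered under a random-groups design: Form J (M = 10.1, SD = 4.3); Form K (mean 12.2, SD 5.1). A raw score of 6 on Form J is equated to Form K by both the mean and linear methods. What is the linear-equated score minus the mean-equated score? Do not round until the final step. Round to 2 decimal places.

-0.76

Mean-equated: 6 + (12.2 − 10.1) = 8.10
Linear-equated: (5.1/4.3)(6 − 10.1) + 12.2 = 7.337
Difference = 7.337 − 8.10 = -0.76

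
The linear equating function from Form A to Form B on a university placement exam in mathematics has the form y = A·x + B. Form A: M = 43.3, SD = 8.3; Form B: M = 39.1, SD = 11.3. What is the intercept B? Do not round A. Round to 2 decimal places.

-19.85

A = SD_Y / SD_X = 11.3 / 8.3 = 1.361446
B = M_Y − A·M_X = 39.1 − 1.361446 × 43.3 = -19.85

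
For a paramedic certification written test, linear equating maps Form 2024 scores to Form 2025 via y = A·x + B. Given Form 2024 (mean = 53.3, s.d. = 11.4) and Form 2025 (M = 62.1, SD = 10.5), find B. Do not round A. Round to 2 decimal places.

13.01

A = SD_Y / SD_X = 10.5 / 11.4 = 0.921053
B = M_Y − A·M_X = 62.1 − 0.921053 × 53.3 = 13.01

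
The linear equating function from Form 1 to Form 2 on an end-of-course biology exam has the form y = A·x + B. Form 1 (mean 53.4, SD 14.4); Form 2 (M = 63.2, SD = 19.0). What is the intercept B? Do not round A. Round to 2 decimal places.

A = SD_Y / SD_X = 19.0 / 14.4 = 1.319444
B = M_Y − A·M_X = 63.2 − 1.319444 × 53.4 = -7.26

-7.26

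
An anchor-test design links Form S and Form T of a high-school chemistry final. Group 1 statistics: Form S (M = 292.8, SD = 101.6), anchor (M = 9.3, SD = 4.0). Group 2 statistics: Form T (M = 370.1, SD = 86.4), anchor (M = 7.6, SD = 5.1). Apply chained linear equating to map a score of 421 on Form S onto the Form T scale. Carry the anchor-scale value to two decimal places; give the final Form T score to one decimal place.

484.5

Form S → anchor (Group 1): v = (4.0/101.6)(421 − 292.8) + 9.3 = 14.35
anchor → Form T (Group 2): y = (86.4/5.1)(14.35 − 7.6) + 370.1 = 484.5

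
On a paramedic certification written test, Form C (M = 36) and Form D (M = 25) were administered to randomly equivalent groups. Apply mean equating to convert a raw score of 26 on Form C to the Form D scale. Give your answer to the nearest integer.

15

Mean equating: y = x + (M_Y − M_X) = 26 + (25 − 36) = 15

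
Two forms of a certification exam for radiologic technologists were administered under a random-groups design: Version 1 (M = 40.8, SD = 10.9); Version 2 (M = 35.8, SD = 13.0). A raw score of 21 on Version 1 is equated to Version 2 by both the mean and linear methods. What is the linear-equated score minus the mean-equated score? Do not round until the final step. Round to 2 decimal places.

-3.81

Mean-equated: 21 + (35.8 − 40.8) = 16.00
Linear-equated: (13.0/10.9)(21 − 40.8) + 35.8 = 12.185
Difference = 12.185 − 16.00 = -3.81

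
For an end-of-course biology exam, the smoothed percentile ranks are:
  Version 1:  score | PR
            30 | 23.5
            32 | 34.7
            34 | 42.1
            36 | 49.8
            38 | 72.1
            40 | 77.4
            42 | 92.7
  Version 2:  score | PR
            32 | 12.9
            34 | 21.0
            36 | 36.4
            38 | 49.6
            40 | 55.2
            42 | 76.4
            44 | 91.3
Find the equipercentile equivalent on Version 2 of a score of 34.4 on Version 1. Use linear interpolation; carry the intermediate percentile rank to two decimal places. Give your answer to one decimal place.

PR of 34.4 on Version 1: 42.1 + (34.4 − 34)/(36 − 34) × (49.8 − 42.1) = 43.64
On Version 2, PR 43.64 falls between score 36 (PR 36.4) and 38 (PR 49.6).
Interpolate: 36 + (43.64 − 36.4)/(49.6 − 36.4) × (38 − 36) = 37.1

37.1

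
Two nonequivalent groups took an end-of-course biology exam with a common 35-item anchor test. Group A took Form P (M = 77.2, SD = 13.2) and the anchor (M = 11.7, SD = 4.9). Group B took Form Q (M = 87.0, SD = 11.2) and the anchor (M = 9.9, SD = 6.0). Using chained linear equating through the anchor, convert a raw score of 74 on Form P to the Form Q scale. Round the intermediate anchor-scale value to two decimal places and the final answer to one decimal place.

Form P → anchor (Group A): v = (4.9/13.2)(74 − 77.2) + 11.7 = 10.51
anchor → Form Q (Group B): y = (11.2/6.0)(10.51 − 9.9) + 87.0 = 88.1

88.1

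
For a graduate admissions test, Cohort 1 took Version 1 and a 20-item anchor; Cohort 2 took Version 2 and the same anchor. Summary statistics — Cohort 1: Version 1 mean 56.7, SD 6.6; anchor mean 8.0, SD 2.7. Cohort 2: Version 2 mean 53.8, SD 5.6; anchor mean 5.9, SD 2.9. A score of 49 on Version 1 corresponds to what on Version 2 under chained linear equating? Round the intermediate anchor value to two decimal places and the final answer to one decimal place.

Version 1 → anchor (Cohort 1): v = (2.7/6.6)(49 − 56.7) + 8.0 = 4.85
anchor → Version 2 (Cohort 2): y = (5.6/2.9)(4.85 − 5.9) + 53.8 = 51.8

51.8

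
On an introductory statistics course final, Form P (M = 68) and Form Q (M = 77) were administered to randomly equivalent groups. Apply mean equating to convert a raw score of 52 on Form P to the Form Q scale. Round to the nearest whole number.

61

Mean equating: y = x + (M_Y − M_X) = 52 + (77 − 68) = 61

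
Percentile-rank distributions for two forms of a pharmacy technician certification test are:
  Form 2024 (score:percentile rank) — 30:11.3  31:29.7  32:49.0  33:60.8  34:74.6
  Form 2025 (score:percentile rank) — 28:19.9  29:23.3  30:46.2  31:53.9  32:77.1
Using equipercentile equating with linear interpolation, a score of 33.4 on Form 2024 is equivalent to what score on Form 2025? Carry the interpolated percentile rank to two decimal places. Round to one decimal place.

31.5

PR of 33.4 on Form 2024: 60.8 + (33.4 − 33)/(34 − 33) × (74.6 − 60.8) = 66.32
On Form 2025, PR 66.32 falls between score 31 (PR 53.9) and 32 (PR 77.1).
Interpolate: 31 + (66.32 − 53.9)/(77.1 − 53.9) × (32 − 31) = 31.5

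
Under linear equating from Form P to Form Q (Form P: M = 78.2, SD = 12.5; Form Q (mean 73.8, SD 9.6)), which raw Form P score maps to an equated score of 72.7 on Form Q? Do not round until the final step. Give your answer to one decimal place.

76.8

Invert y = (SD_Y/SD_X)(x − M_X) + M_Y:
x = (SD_X/SD_Y)(y − M_Y) + M_X = (12.5/9.6)(72.7 − 73.8) + 78.2
x = 1.302083 × -1.100 + 78.2 = 76.8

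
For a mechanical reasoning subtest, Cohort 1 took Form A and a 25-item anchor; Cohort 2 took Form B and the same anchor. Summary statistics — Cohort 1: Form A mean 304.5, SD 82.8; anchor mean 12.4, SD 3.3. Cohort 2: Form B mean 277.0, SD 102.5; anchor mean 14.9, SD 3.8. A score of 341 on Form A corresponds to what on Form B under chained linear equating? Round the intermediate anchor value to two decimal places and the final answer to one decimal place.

Form A → anchor (Cohort 1): v = (3.3/82.8)(341 − 304.5) + 12.4 = 13.85
anchor → Form B (Cohort 2): y = (102.5/3.8)(13.85 − 14.9) + 277.0 = 248.7

248.7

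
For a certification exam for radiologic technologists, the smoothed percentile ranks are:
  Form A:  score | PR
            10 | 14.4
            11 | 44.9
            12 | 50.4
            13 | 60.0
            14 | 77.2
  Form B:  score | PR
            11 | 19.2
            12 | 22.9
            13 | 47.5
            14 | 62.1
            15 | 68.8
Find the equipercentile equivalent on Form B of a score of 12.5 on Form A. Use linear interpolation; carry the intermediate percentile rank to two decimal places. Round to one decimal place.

13.5

PR of 12.5 on Form A: 50.4 + (12.5 − 12)/(13 − 12) × (60.0 − 50.4) = 55.20
On Form B, PR 55.20 falls between score 13 (PR 47.5) and 14 (PR 62.1).
Interpolate: 13 + (55.20 − 47.5)/(62.1 − 47.5) × (14 − 13) = 13.5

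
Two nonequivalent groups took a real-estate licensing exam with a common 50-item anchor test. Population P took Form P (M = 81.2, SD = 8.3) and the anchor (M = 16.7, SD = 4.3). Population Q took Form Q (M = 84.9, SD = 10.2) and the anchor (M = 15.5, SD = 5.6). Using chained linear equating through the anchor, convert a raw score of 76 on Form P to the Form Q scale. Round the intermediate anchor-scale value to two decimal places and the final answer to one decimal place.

Form P → anchor (Population P): v = (4.3/8.3)(76 − 81.2) + 16.7 = 14.01
anchor → Form Q (Population Q): y = (10.2/5.6)(14.01 − 15.5) + 84.9 = 82.2

82.2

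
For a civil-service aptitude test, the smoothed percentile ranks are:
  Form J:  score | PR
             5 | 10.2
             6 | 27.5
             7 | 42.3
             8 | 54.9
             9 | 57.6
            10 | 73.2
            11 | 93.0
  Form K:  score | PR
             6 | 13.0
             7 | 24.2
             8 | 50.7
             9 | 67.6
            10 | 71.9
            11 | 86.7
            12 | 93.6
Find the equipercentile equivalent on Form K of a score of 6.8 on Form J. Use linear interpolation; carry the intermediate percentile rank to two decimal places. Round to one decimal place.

7.6

PR of 6.8 on Form J: 27.5 + (6.8 − 6)/(7 − 6) × (42.3 − 27.5) = 39.34
On Form K, PR 39.34 falls between score 7 (PR 24.2) and 8 (PR 50.7).
Interpolate: 7 + (39.34 − 24.2)/(50.7 − 24.2) × (8 − 7) = 7.6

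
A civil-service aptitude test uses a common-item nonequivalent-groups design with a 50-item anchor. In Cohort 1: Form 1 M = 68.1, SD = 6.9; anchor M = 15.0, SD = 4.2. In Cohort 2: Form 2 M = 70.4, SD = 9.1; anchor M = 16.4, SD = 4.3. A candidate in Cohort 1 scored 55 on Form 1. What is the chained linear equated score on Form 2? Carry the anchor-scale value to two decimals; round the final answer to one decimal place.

50.6

Form 1 → anchor (Cohort 1): v = (4.2/6.9)(55 − 68.1) + 15.0 = 7.03
anchor → Form 2 (Cohort 2): y = (9.1/4.3)(7.03 − 16.4) + 70.4 = 50.6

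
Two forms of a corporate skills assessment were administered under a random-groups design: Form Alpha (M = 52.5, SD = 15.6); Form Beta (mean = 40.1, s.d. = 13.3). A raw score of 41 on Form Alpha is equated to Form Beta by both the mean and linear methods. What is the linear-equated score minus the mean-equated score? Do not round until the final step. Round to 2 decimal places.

Mean-equated: 41 + (40.1 − 52.5) = 28.60
Linear-equated: (13.3/15.6)(41 − 52.5) + 40.1 = 30.296
Difference = 30.296 − 28.60 = 1.70

1.70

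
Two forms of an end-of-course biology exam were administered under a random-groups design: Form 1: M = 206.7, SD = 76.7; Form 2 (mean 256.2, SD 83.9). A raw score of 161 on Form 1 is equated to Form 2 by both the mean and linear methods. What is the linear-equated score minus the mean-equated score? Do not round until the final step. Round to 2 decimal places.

Mean-equated: 161 + (256.2 − 206.7) = 210.50
Linear-equated: (83.9/76.7)(161 − 206.7) + 256.2 = 206.210
Difference = 206.210 − 210.50 = -4.29

-4.29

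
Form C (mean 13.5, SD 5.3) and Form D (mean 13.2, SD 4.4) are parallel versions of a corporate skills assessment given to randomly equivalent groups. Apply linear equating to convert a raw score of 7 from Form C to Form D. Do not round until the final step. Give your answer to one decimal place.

Linear equating: y = (SD_Y/SD_X)(x − M_X) + M_Y
y = (4.4/5.3)(7 − 13.5) + 13.2
y = 0.830189 × -6.5 + 13.2 = -5.3962 + 13.2 = 7.8

7.8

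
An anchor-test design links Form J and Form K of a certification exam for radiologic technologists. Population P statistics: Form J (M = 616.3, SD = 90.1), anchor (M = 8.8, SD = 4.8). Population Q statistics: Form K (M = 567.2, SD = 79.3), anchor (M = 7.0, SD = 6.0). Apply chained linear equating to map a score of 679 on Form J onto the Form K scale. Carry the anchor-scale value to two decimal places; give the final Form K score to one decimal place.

Form J → anchor (Population P): v = (4.8/90.1)(679 − 616.3) + 8.8 = 12.14
anchor → Form K (Population Q): y = (79.3/6.0)(12.14 − 7.0) + 567.2 = 635.1

635.1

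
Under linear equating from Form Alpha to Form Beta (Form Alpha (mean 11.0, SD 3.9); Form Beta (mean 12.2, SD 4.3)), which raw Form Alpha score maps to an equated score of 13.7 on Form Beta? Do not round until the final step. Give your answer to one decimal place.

12.4

Invert y = (SD_Y/SD_X)(x − M_X) + M_Y:
x = (SD_X/SD_Y)(y − M_Y) + M_X = (3.9/4.3)(13.7 − 12.2) + 11.0
x = 0.906977 × 1.500 + 11.0 = 12.4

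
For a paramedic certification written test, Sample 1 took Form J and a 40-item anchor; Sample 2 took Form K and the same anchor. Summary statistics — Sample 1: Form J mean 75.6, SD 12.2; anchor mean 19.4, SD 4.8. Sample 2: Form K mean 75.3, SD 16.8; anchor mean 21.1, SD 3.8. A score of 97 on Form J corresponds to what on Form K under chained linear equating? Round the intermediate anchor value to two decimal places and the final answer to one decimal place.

105.0

Form J → anchor (Sample 1): v = (4.8/12.2)(97 − 75.6) + 19.4 = 27.82
anchor → Form K (Sample 2): y = (16.8/3.8)(27.82 − 21.1) + 75.3 = 105.0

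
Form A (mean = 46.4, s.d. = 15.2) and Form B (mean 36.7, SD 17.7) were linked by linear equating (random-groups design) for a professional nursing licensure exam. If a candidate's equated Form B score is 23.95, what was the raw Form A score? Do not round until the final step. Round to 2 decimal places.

Invert y = (SD_Y/SD_X)(x − M_X) + M_Y:
x = (SD_X/SD_Y)(y − M_Y) + M_X = (15.2/17.7)(23.95 − 36.7) + 46.4
x = 0.858757 × -12.750 + 46.4 = 35.45

35.45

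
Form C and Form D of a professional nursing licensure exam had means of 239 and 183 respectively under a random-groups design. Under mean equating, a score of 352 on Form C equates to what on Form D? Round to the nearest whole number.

296

Mean equating: y = x + (M_Y − M_X) = 352 + (183 − 239) = 296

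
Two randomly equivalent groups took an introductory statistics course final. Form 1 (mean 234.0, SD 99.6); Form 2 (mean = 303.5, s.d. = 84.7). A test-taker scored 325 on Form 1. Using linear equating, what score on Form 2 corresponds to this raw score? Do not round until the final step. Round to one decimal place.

380.9

Linear equating: y = (SD_Y/SD_X)(x − M_X) + M_Y
y = (84.7/99.6)(325 − 234.0) + 303.5
y = 0.850402 × 91.0 + 303.5 = 77.3865 + 303.5 = 380.9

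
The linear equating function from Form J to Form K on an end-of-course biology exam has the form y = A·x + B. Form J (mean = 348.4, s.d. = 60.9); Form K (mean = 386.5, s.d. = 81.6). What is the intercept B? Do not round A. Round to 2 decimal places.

-80.32

A = SD_Y / SD_X = 81.6 / 60.9 = 1.339901
B = M_Y − A·M_X = 386.5 − 1.339901 × 348.4 = -80.32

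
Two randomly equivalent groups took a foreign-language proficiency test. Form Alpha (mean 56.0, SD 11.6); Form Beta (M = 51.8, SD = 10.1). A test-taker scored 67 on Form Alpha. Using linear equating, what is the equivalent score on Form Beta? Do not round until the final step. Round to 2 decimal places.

61.38

Linear equating: y = (SD_Y/SD_X)(x − M_X) + M_Y
y = (10.1/11.6)(67 − 56.0) + 51.8
y = 0.870690 × 11.0 + 51.8 = 9.5776 + 51.8 = 61.38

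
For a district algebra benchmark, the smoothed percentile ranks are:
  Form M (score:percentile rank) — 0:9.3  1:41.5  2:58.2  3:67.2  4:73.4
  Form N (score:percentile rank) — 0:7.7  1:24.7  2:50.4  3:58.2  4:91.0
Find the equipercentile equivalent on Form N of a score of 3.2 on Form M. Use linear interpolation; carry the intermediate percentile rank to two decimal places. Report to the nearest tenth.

PR of 3.2 on Form M: 67.2 + (3.2 − 3)/(4 − 3) × (73.4 − 67.2) = 68.44
On Form N, PR 68.44 falls between score 3 (PR 58.2) and 4 (PR 91.0).
Interpolate: 3 + (68.44 − 58.2)/(91.0 − 58.2) × (4 − 3) = 3.3

3.3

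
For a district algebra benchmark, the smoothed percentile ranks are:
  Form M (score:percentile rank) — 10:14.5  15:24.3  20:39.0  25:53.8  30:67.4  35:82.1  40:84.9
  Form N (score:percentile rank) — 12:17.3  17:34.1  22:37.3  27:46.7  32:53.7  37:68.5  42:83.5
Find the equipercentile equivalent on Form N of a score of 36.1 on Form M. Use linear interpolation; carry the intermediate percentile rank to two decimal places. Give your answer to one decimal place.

PR of 36.1 on Form M: 82.1 + (36.1 − 35)/(40 − 35) × (84.9 − 82.1) = 82.72
On Form N, PR 82.72 falls between score 37 (PR 68.5) and 42 (PR 83.5).
Interpolate: 37 + (82.72 − 68.5)/(83.5 − 68.5) × (42 − 37) = 41.7

41.7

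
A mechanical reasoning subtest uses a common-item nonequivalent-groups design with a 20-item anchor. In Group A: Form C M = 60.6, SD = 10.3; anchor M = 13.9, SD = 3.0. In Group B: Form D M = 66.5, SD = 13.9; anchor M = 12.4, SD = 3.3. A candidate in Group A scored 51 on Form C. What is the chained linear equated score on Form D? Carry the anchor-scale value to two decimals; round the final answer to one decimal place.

61.0

Form C → anchor (Group A): v = (3.0/10.3)(51 − 60.6) + 13.9 = 11.10
anchor → Form D (Group B): y = (13.9/3.3)(11.10 − 12.4) + 66.5 = 61.0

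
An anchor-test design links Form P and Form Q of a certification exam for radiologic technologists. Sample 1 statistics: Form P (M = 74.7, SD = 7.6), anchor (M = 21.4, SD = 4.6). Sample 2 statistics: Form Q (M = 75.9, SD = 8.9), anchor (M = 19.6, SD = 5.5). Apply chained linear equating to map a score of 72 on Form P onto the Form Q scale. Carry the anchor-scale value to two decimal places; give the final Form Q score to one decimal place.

Form P → anchor (Sample 1): v = (4.6/7.6)(72 − 74.7) + 21.4 = 19.77
anchor → Form Q (Sample 2): y = (8.9/5.5)(19.77 − 19.6) + 75.9 = 76.2

76.2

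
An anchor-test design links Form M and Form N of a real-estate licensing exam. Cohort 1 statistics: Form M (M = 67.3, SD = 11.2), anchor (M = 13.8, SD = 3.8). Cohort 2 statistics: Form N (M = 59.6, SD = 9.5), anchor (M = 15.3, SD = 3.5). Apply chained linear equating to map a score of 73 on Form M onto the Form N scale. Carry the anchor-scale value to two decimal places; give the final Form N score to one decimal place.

60.8

Form M → anchor (Cohort 1): v = (3.8/11.2)(73 − 67.3) + 13.8 = 15.73
anchor → Form N (Cohort 2): y = (9.5/3.5)(15.73 − 15.3) + 59.6 = 60.8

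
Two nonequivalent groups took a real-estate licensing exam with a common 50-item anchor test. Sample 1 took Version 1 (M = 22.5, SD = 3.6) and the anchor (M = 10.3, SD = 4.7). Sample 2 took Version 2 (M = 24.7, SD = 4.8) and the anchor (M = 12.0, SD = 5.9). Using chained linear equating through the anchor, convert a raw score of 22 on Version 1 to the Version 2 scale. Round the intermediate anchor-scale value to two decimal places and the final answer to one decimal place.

Version 1 → anchor (Sample 1): v = (4.7/3.6)(22 − 22.5) + 10.3 = 9.65
anchor → Version 2 (Sample 2): y = (4.8/5.9)(9.65 − 12.0) + 24.7 = 22.8

22.8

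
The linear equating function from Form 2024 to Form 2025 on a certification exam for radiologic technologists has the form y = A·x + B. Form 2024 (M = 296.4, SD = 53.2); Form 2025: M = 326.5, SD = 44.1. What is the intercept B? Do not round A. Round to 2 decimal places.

80.80

A = SD_Y / SD_X = 44.1 / 53.2 = 0.828947
B = M_Y − A·M_X = 326.5 − 0.828947 × 296.4 = 80.80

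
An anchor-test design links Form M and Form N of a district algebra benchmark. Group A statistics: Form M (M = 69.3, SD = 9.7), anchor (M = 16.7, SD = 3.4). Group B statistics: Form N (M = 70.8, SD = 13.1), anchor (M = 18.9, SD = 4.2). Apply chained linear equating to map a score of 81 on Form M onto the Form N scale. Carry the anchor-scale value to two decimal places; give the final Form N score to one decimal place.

Form M → anchor (Group A): v = (3.4/9.7)(81 − 69.3) + 16.7 = 20.80
anchor → Form N (Group B): y = (13.1/4.2)(20.80 − 18.9) + 70.8 = 76.7

76.7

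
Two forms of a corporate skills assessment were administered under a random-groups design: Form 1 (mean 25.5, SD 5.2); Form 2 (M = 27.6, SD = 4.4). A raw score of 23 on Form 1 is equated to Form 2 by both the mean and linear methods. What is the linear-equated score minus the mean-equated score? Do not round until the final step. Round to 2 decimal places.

Mean-equated: 23 + (27.6 − 25.5) = 25.10
Linear-equated: (4.4/5.2)(23 − 25.5) + 27.6 = 25.485
Difference = 25.485 − 25.10 = 0.38

0.38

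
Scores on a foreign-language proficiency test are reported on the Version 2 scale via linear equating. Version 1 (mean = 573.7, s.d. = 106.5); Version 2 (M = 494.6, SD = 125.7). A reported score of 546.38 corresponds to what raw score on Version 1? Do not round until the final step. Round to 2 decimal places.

Invert y = (SD_Y/SD_X)(x − M_X) + M_Y:
x = (SD_X/SD_Y)(y − M_Y) + M_X = (106.5/125.7)(546.38 − 494.6) + 573.7
x = 0.847255 × 51.780 + 573.7 = 617.57

617.57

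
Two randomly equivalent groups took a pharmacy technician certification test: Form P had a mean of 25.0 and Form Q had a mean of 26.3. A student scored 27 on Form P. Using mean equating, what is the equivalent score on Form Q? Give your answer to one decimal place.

28.3

Mean equating: y = x + (M_Y − M_X) = 27 + (26.3 − 25.0) = 28.3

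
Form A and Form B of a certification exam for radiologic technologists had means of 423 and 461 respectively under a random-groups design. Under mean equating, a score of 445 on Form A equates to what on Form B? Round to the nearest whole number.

483

Mean equating: y = x + (M_Y − M_X) = 445 + (461 − 423) = 483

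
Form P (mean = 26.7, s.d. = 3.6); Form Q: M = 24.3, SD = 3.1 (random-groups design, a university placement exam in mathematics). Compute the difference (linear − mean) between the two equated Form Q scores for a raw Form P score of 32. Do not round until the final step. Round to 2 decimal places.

-0.74

Mean-equated: 32 + (24.3 − 26.7) = 29.60
Linear-equated: (3.1/3.6)(32 − 26.7) + 24.3 = 28.864
Difference = 28.864 − 29.60 = -0.74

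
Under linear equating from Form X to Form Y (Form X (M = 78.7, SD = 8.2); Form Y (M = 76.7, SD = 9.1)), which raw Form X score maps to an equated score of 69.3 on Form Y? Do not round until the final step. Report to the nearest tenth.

Invert y = (SD_Y/SD_X)(x − M_X) + M_Y:
x = (SD_X/SD_Y)(y − M_Y) + M_X = (8.2/9.1)(69.3 − 76.7) + 78.7
x = 0.901099 × -7.400 + 78.7 = 72.0

72.0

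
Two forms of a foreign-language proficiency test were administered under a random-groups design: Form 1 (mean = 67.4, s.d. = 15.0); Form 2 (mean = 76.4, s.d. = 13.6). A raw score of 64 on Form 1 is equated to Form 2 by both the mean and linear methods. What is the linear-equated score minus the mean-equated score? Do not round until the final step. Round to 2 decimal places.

Mean-equated: 64 + (76.4 − 67.4) = 73.00
Linear-equated: (13.6/15.0)(64 − 67.4) + 76.4 = 73.317
Difference = 73.317 − 73.00 = 0.32

0.32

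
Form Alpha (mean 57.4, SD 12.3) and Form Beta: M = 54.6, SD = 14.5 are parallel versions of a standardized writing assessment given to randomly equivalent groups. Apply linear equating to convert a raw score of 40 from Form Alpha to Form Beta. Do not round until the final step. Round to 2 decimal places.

Linear equating: y = (SD_Y/SD_X)(x − M_X) + M_Y
y = (14.5/12.3)(40 − 57.4) + 54.6
y = 1.178862 × -17.4 + 54.6 = -20.5122 + 54.6 = 34.09

34.09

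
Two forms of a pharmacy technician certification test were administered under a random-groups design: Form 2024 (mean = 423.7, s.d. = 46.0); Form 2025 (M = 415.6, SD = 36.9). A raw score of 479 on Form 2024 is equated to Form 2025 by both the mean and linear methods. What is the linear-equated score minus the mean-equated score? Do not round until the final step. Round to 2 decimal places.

Mean-equated: 479 + (415.6 − 423.7) = 470.90
Linear-equated: (36.9/46.0)(479 − 423.7) + 415.6 = 459.960
Difference = 459.960 − 470.90 = -10.94

-10.94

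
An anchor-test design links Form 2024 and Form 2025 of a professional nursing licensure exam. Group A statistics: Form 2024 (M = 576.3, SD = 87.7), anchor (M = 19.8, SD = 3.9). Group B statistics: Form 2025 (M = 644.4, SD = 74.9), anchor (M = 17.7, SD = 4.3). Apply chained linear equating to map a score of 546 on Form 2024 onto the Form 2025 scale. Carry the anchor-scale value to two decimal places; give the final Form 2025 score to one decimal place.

Form 2024 → anchor (Group A): v = (3.9/87.7)(546 − 576.3) + 19.8 = 18.45
anchor → Form 2025 (Group B): y = (74.9/4.3)(18.45 − 17.7) + 644.4 = 657.5

657.5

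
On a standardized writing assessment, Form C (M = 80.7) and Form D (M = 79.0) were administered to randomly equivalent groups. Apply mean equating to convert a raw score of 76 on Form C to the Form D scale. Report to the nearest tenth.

74.3

Mean equating: y = x + (M_Y − M_X) = 76 + (79.0 − 80.7) = 74.3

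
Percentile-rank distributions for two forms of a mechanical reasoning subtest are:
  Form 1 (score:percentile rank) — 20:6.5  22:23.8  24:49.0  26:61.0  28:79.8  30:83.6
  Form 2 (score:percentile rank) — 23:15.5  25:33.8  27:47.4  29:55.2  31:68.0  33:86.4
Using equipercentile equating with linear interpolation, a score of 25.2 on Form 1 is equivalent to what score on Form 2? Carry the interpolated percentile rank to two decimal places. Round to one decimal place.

PR of 25.2 on Form 1: 49.0 + (25.2 − 24)/(26 − 24) × (61.0 − 49.0) = 56.20
On Form 2, PR 56.20 falls between score 29 (PR 55.2) and 31 (PR 68.0).
Interpolate: 29 + (56.20 − 55.2)/(68.0 − 55.2) × (31 − 29) = 29.2

29.2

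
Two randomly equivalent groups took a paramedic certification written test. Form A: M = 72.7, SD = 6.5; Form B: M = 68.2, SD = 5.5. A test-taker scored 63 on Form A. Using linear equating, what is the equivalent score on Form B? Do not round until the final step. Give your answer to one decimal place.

60.0

Linear equating: y = (SD_Y/SD_X)(x − M_X) + M_Y
y = (5.5/6.5)(63 − 72.7) + 68.2
y = 0.846154 × -9.7 + 68.2 = -8.2077 + 68.2 = 60.0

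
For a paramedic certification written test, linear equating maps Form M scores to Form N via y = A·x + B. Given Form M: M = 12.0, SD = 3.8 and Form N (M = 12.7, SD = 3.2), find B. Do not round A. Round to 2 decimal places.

A = SD_Y / SD_X = 3.2 / 3.8 = 0.842105
B = M_Y − A·M_X = 12.7 − 0.842105 × 12.0 = 2.59

2.59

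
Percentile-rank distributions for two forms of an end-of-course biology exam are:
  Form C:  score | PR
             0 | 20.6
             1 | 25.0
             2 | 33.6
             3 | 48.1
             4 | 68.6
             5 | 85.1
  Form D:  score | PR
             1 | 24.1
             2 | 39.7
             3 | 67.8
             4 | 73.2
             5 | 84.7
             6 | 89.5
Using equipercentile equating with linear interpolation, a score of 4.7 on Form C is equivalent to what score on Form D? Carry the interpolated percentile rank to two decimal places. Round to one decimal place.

4.6

PR of 4.7 on Form C: 68.6 + (4.7 − 4)/(5 − 4) × (85.1 − 68.6) = 80.15
On Form D, PR 80.15 falls between score 4 (PR 73.2) and 5 (PR 84.7).
Interpolate: 4 + (80.15 − 73.2)/(84.7 − 73.2) × (5 − 4) = 4.6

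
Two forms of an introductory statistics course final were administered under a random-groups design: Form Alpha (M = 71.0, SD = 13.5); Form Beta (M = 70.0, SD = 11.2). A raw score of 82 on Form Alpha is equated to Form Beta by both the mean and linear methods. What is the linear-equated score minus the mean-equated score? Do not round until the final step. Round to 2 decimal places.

-1.87

Mean-equated: 82 + (70.0 − 71.0) = 81.00
Linear-equated: (11.2/13.5)(82 − 71.0) + 70.0 = 79.126
Difference = 79.126 − 81.00 = -1.87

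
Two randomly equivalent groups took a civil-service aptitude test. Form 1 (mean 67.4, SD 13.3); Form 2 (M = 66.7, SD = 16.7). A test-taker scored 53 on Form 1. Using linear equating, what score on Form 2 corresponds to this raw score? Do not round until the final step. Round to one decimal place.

48.6

Linear equating: y = (SD_Y/SD_X)(x − M_X) + M_Y
y = (16.7/13.3)(53 − 67.4) + 66.7
y = 1.255639 × -14.4 + 66.7 = -18.0812 + 66.7 = 48.6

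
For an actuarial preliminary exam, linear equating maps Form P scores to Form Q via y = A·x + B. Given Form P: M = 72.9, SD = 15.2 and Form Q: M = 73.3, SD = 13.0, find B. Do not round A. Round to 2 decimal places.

A = SD_Y / SD_X = 13.0 / 15.2 = 0.855263
B = M_Y − A·M_X = 73.3 − 0.855263 × 72.9 = 10.95

10.95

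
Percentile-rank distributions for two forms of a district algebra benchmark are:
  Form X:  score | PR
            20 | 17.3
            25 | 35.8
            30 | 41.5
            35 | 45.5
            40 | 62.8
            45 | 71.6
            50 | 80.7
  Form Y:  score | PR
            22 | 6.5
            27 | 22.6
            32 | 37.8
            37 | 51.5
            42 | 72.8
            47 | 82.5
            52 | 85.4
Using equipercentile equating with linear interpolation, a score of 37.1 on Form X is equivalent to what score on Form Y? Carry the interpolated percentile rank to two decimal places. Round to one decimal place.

37.3

PR of 37.1 on Form X: 45.5 + (37.1 − 35)/(40 − 35) × (62.8 − 45.5) = 52.77
On Form Y, PR 52.77 falls between score 37 (PR 51.5) and 42 (PR 72.8).
Interpolate: 37 + (52.77 − 51.5)/(72.8 − 51.5) × (42 − 37) = 37.3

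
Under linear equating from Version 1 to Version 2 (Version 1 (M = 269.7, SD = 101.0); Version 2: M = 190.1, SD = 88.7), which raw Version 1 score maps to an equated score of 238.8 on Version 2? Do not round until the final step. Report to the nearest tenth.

325.2

Invert y = (SD_Y/SD_X)(x − M_X) + M_Y:
x = (SD_X/SD_Y)(y − M_Y) + M_X = (101.0/88.7)(238.8 − 190.1) + 269.7
x = 1.138670 × 48.700 + 269.7 = 325.2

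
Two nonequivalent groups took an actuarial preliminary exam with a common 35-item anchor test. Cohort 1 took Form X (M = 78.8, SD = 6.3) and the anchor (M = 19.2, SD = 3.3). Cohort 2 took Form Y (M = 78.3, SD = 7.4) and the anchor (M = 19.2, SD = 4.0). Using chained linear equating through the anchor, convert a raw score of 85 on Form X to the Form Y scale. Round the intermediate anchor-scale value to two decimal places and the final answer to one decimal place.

Form X → anchor (Cohort 1): v = (3.3/6.3)(85 − 78.8) + 19.2 = 22.45
anchor → Form Y (Cohort 2): y = (7.4/4.0)(22.45 − 19.2) + 78.3 = 84.3

84.3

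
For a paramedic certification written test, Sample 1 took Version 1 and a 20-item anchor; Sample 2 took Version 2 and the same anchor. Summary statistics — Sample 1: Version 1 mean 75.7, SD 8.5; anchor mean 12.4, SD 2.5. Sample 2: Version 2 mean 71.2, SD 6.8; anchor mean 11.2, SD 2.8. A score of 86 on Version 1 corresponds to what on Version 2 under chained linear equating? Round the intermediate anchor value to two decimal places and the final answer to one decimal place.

81.5

Version 1 → anchor (Sample 1): v = (2.5/8.5)(86 − 75.7) + 12.4 = 15.43
anchor → Version 2 (Sample 2): y = (6.8/2.8)(15.43 − 11.2) + 71.2 = 81.5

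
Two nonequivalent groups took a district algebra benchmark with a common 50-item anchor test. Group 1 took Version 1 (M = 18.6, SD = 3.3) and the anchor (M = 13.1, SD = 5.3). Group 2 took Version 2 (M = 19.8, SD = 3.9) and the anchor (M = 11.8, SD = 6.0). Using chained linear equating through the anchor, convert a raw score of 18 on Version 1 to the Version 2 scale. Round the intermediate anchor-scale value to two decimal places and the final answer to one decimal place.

20.0

Version 1 → anchor (Group 1): v = (5.3/3.3)(18 − 18.6) + 13.1 = 12.14
anchor → Version 2 (Group 2): y = (3.9/6.0)(12.14 − 11.8) + 19.8 = 20.0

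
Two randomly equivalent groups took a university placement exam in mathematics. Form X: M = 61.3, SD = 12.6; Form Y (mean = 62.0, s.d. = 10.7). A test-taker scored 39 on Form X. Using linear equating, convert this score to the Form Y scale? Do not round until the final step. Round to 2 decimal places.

43.06

Linear equating: y = (SD_Y/SD_X)(x − M_X) + M_Y
y = (10.7/12.6)(39 − 61.3) + 62.0
y = 0.849206 × -22.3 + 62.0 = -18.9373 + 62.0 = 43.06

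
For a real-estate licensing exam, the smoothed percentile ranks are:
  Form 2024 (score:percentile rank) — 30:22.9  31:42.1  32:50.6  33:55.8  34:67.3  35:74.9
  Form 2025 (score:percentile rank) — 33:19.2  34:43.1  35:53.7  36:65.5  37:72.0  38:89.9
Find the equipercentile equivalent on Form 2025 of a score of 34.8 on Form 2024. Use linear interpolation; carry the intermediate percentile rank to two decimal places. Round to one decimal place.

37.1

PR of 34.8 on Form 2024: 67.3 + (34.8 − 34)/(35 − 34) × (74.9 − 67.3) = 73.38
On Form 2025, PR 73.38 falls between score 37 (PR 72.0) and 38 (PR 89.9).
Interpolate: 37 + (73.38 − 72.0)/(89.9 − 72.0) × (38 − 37) = 37.1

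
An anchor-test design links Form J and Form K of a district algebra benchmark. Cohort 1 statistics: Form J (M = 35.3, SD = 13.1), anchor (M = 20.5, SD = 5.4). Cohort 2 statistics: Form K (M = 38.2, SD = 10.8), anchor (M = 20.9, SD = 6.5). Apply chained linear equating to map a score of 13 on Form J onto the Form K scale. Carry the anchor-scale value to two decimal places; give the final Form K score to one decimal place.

22.3

Form J → anchor (Cohort 1): v = (5.4/13.1)(13 − 35.3) + 20.5 = 11.31
anchor → Form K (Cohort 2): y = (10.8/6.5)(11.31 − 20.9) + 38.2 = 22.3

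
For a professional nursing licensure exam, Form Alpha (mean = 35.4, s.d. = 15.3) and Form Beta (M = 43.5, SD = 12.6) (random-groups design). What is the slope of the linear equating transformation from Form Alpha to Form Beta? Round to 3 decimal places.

A = SD_Y / SD_X = 12.6 / 15.3 = 0.824

0.824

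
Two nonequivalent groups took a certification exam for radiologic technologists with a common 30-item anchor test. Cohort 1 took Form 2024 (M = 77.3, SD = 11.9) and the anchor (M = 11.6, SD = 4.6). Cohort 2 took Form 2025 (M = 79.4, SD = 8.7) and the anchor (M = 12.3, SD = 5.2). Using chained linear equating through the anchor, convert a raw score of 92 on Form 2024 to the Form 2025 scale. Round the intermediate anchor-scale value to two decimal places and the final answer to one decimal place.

Form 2024 → anchor (Cohort 1): v = (4.6/11.9)(92 − 77.3) + 11.6 = 17.28
anchor → Form 2025 (Cohort 2): y = (8.7/5.2)(17.28 − 12.3) + 79.4 = 87.7

87.7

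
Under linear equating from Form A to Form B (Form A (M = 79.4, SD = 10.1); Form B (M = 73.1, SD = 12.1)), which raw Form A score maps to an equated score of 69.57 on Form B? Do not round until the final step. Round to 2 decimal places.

76.45

Invert y = (SD_Y/SD_X)(x − M_X) + M_Y:
x = (SD_X/SD_Y)(y − M_Y) + M_X = (10.1/12.1)(69.57 − 73.1) + 79.4
x = 0.834711 × -3.530 + 79.4 = 76.45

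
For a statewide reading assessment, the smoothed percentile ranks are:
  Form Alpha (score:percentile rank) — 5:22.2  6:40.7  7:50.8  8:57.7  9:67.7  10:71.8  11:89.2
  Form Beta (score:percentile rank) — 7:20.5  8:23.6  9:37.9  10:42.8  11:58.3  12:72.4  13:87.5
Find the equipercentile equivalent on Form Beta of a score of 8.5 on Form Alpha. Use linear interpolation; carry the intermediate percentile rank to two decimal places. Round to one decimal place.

11.3

PR of 8.5 on Form Alpha: 57.7 + (8.5 − 8)/(9 − 8) × (67.7 − 57.7) = 62.70
On Form Beta, PR 62.70 falls between score 11 (PR 58.3) and 12 (PR 72.4).
Interpolate: 11 + (62.70 − 58.3)/(72.4 − 58.3) × (12 − 11) = 11.3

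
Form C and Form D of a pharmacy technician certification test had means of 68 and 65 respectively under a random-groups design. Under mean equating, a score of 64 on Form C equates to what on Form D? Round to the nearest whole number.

Mean equating: y = x + (M_Y − M_X) = 64 + (65 − 68) = 61

61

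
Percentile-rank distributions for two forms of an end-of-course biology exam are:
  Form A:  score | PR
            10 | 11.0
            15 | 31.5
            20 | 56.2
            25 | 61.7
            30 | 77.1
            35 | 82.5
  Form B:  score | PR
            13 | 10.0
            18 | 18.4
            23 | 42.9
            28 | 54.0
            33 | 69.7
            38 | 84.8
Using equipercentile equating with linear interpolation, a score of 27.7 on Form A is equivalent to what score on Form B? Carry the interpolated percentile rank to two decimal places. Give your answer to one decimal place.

33.1

PR of 27.7 on Form A: 61.7 + (27.7 − 25)/(30 − 25) × (77.1 − 61.7) = 70.02
On Form B, PR 70.02 falls between score 33 (PR 69.7) and 38 (PR 84.8).
Interpolate: 33 + (70.02 − 69.7)/(84.8 − 69.7) × (38 − 33) = 33.1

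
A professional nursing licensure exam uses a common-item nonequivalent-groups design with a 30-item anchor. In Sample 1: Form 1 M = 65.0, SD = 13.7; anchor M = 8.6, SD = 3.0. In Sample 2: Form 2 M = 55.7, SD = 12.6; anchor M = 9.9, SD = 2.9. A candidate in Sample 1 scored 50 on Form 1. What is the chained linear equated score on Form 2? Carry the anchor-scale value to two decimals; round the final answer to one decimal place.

Form 1 → anchor (Sample 1): v = (3.0/13.7)(50 − 65.0) + 8.6 = 5.32
anchor → Form 2 (Sample 2): y = (12.6/2.9)(5.32 − 9.9) + 55.7 = 35.8

35.8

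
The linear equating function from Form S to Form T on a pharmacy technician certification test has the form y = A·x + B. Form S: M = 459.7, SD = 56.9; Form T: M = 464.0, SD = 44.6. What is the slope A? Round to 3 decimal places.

0.784

A = SD_Y / SD_X = 44.6 / 56.9 = 0.784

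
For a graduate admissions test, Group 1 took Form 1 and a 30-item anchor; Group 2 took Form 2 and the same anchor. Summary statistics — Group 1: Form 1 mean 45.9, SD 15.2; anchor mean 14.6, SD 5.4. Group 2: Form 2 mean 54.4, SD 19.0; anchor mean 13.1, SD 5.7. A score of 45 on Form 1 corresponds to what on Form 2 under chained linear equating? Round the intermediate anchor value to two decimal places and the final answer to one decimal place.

Form 1 → anchor (Group 1): v = (5.4/15.2)(45 − 45.9) + 14.6 = 14.28
anchor → Form 2 (Group 2): y = (19.0/5.7)(14.28 − 13.1) + 54.4 = 58.3

58.3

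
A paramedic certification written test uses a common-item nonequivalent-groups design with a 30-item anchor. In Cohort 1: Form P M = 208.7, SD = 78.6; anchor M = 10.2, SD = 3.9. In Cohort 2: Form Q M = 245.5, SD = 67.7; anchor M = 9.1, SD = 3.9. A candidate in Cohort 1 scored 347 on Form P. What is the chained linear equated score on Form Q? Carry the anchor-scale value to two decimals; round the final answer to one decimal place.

Form P → anchor (Cohort 1): v = (3.9/78.6)(347 − 208.7) + 10.2 = 17.06
anchor → Form Q (Cohort 2): y = (67.7/3.9)(17.06 − 9.1) + 245.5 = 383.7

383.7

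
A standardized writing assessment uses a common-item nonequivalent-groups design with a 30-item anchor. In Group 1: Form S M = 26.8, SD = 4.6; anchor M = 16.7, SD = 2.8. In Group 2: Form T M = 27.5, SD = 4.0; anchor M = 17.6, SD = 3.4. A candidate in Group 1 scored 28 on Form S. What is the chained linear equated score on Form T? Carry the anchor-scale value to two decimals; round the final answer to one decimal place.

27.3

Form S → anchor (Group 1): v = (2.8/4.6)(28 − 26.8) + 16.7 = 17.43
anchor → Form T (Group 2): y = (4.0/3.4)(17.43 − 17.6) + 27.5 = 27.3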